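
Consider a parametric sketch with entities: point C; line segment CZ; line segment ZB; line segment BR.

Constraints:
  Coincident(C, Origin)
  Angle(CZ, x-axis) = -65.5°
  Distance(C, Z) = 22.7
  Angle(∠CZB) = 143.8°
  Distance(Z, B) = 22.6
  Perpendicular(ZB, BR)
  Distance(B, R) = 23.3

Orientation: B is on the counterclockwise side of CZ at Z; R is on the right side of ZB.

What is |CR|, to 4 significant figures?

54.97

∠CZB = 143.8°, so ZB runs at -65.5° + (180° − 143.8°) = -29.30° from the x-axis; with |ZB| = 22.6, B = Z + 22.6·(cos -29.30°, sin -29.30°) = (29.12, -31.72). ZB is perpendicular to BR; with |BR| = 23.3 on the right of ZB, R = B + 23.3·(-0.4894, -0.8721) = (17.72, -52.04). Then |CR| = |R − C| = 54.97.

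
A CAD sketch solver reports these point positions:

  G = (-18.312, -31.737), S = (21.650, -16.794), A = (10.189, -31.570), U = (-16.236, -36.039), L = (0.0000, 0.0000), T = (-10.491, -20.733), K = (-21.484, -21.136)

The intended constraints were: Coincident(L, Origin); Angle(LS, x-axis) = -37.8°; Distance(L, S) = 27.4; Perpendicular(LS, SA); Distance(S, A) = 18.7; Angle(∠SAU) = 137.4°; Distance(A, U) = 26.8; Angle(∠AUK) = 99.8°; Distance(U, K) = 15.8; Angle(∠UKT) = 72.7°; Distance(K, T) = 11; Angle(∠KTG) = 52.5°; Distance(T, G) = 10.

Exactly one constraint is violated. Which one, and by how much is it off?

Distance(T, G) = 10 — off by 3.50.

L = (0.00, 0.00) ✓; LS at -37.80° ✓; |LS| = 27.40 ✓; ∠(LS, SA) = 90.00° ✓; |SA| = 18.70 ✓; ∠SAU = 137.4° ✓; |AU| = 26.80 ✓; ∠AUK = 99.80° ✓; |UK| = 15.80 ✓; ∠UKT = 72.70° ✓; |KT| = 11.00 ✓; ∠KTG = 52.50° ✓; |TG| = 13.50 ✗.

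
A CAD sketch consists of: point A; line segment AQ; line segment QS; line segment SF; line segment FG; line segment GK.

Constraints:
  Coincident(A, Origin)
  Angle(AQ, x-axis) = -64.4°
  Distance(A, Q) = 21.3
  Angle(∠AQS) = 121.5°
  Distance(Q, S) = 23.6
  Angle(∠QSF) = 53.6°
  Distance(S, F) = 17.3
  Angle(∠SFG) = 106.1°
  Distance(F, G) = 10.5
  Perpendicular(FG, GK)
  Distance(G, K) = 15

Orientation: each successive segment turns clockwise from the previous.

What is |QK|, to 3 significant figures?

9.48

A is at the origin; AQ runs at -64.4° with length 21.3, so Q = (9.20, -19.2). ∠AQS = 121.5° gives QS at -123° from the x-axis; with |QS| = 23.6, S = (-3.62, -39.0). ∠QSF = 53.6° gives SF at 111° from the x-axis; with |SF| = 17.3, F = (-9.73, -22.8). ∠SFG = 106.1° gives FG at 36.8° from the x-axis; with |FG| = 10.5, G = (-1.32, -16.6). FG ⟂ GK, so GK runs at -53.2°; with |GK| = 15.0, K = (7.66, -28.6). Then |QK| = |K − Q| = 9.48.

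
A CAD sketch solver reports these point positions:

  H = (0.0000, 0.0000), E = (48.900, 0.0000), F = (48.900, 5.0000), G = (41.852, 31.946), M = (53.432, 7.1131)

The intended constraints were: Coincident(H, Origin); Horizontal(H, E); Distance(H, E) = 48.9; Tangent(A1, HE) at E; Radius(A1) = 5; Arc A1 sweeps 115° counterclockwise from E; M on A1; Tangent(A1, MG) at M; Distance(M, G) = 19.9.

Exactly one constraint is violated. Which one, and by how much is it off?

Distance(M, G) = 19.9 — off by 7.50.

H = (0.00, 0.00) ✓; H.y = 0.00, E.y = 0.00 ✓; |HE| = 48.90 ✓; ∠(FE, EH) = 90.00° ✓; |FE| = 5.000 ✓; bearing(F→M) − bearing(F→E) = 115.0° ✓; |FM| = 5.000 ✓; ∠(FM, MG) = 90.00° ✓; |MG| = 27.40 ✗.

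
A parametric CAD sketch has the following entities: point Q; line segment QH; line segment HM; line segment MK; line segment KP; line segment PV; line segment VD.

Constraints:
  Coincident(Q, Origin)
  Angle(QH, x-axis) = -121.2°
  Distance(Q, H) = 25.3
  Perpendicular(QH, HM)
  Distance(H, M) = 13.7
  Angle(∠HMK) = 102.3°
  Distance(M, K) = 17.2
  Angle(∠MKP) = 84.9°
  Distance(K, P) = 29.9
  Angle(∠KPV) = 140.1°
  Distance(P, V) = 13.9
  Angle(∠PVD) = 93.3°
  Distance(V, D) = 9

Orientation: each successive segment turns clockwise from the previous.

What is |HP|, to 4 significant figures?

23.95

Q is at the origin; QH runs at -121.2° with length 25.3, so H = (-13.11, -21.64). QH is perpendicular to HM, so HM runs at 148.8°; with |HM| = 13.7, M = (-24.82, -14.54). ∠HMK = 102.3° gives MK at 71.10° from the x-axis; with |MK| = 17.2, K = (-19.25, 1.729). ∠MKP = 84.9° gives KP at -24.00° from the x-axis; with |KP| = 29.9, P = (8.062, -10.43). Then |HP| = |P − H| = 23.95.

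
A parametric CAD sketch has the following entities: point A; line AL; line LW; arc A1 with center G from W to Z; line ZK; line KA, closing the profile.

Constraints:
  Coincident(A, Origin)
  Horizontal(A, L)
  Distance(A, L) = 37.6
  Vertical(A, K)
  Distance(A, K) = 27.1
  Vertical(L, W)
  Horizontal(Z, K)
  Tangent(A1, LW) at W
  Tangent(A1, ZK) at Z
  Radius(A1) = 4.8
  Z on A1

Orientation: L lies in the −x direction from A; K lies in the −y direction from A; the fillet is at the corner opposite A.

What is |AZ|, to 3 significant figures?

42.5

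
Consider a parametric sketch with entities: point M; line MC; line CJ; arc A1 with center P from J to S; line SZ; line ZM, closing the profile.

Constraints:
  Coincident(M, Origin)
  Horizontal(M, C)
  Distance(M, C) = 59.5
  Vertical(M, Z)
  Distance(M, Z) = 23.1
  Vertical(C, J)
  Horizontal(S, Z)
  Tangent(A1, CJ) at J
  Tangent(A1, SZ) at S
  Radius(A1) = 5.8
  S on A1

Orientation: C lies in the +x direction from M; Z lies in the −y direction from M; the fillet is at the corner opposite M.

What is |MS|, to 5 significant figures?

58.458

The virtual corner opposite M is at (59.500, -23.100). Since A1 is tangent to CJ there, PJ ⟂ CJ and since A1 is tangent to SZ there, PS ⟂ SZ, with radius 5.8, so the center P sits 5.8 in from both sides at P = (53.700, -17.300). That places the tangent points at J = (59.500, -17.300) on CJ and S = (53.700, -23.100) on SZ. Then |MS| = |S − M| = 58.458.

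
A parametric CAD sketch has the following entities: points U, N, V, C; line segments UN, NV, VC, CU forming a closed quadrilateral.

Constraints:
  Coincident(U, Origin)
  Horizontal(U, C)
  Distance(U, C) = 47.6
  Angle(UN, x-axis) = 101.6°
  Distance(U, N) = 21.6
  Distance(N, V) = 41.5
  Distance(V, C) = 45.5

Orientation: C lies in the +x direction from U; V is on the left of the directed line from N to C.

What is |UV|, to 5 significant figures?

52.737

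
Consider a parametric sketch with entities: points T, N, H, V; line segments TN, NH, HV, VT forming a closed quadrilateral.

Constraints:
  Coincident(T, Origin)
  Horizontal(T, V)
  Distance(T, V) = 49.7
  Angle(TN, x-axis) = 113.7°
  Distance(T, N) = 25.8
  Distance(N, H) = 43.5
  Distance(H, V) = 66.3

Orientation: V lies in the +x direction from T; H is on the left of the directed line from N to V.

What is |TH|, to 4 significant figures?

59.98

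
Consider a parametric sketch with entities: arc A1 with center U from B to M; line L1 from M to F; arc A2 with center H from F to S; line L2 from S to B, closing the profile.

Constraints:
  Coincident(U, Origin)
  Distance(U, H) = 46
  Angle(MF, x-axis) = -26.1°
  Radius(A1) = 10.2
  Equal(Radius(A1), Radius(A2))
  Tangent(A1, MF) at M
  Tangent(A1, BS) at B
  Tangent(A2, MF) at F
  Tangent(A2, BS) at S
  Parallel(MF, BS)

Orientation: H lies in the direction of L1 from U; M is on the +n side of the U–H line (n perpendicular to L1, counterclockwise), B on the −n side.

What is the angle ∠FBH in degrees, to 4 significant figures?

11.41°

The slot axis is L1's direction at -26.1°, so u = (cos -26.1°, sin -26.1°) = (0.8980, -0.4399) and n = (−sin -26.1°, cos -26.1°) = (0.4399, 0.8980). U is at the origin and H lies 46.0 along u from U, so H = 46.0·u = (41.31, -20.24). Tangency of A1 to both parallel lines with radius 10.2 puts M and B at U ± 10.2·n: M = (4.487, 9.160), B = (-4.487, -9.160). Equal radii place F and S the same way about H: F = H + 10.2·n = (45.80, -11.08), S = H − 10.2·n = (36.82, -29.40). Then cos ∠FBH = BF·BH / (|BF||BH|), giving 11.41°.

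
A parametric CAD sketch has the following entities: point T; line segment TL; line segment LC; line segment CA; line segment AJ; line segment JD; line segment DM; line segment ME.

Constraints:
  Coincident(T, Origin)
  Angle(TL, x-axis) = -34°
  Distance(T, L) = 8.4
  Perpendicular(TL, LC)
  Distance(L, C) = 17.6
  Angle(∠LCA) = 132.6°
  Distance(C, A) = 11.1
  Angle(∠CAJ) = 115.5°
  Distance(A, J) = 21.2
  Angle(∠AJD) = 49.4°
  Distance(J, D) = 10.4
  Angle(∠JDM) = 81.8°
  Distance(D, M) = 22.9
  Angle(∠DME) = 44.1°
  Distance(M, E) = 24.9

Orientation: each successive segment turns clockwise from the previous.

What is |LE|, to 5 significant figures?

40.405

T is at the origin; TL runs at -34.0° with length 8.4, so L = (6.9639, -4.6972). TL ⟂ LC, so LC runs at -124.00°; with |LC| = 17.6, C = (-2.8779, -19.288). ∠LCA = 132.6° gives CA at -171.40° from the x-axis; with |CA| = 11.1, A = (-13.853, -20.948). ∠CAJ = 115.5° gives AJ at 124.10° from the x-axis; with |AJ| = 21.2, J = (-25.739, -3.3932). ∠AJD = 49.4° gives JD at -6.5000° from the x-axis; with |JD| = 10.4, D = (-15.405, -4.5706). ∠JDM = 81.8° gives DM at -104.70° from the x-axis; with |DM| = 22.9, M = (-21.217, -26.721). ∠DME = 44.1° gives ME at 119.40° from the x-axis; with |ME| = 24.9, E = (-33.440, -5.0278). Then |LE| = |E − L| = 40.405.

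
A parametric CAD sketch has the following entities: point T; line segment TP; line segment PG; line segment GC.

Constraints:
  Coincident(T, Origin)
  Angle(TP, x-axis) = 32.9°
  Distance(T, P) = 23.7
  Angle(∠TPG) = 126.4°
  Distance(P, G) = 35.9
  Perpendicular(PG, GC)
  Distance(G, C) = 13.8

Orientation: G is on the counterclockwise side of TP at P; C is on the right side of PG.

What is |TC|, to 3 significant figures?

59.8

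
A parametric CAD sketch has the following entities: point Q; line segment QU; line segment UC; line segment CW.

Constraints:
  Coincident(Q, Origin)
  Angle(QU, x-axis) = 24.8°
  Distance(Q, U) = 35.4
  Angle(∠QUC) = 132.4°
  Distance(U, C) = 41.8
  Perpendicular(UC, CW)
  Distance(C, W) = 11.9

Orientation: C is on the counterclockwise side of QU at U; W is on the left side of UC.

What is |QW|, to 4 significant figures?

67.20

∠QUC = 132.4°, so UC runs at 24.8° + (180° − 132.4°) = 72.40° from the x-axis; with |UC| = 41.8, C = U + 41.8·(cos 72.40°, sin 72.40°) = (44.77, 54.69). The perpendicularity gives CW at right angles to UC; with |CW| = 11.9 on the left of UC, W = C + 11.9·(-0.9532, 0.3024) = (33.43, 58.29). Then |QW| = |W − Q| = 67.20.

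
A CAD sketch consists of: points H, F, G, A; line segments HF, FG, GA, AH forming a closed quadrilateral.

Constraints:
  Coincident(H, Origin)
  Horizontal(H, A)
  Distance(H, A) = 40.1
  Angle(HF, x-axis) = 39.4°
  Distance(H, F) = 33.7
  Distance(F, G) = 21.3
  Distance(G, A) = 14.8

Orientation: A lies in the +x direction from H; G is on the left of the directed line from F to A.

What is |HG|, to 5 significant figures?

47.857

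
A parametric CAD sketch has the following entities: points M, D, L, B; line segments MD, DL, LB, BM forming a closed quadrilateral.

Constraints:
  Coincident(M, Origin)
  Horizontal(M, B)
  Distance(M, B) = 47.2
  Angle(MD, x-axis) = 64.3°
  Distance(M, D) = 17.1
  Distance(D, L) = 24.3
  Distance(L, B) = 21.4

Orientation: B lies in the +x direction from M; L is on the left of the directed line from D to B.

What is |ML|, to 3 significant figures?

35.0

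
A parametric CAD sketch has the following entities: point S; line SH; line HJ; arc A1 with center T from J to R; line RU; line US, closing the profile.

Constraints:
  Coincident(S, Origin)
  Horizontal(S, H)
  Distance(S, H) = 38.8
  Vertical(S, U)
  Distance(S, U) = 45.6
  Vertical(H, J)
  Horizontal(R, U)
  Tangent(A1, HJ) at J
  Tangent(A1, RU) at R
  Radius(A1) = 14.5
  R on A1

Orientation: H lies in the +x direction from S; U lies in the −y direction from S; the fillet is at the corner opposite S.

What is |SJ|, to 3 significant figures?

49.7

The virtual corner opposite S is at (38.8, -45.6). A1 meets HJ tangentially, so TJ is at right angles to HJ and tangency of A1 to RU means the radius TR is perpendicular to RU, with radius 14.5, so the center T sits 14.5 in from both sides at T = (24.3, -31.1). That places the tangent points at J = (38.8, -31.1) on HJ and R = (24.3, -45.6) on RU. Then |SJ| = |J − S| = 49.7.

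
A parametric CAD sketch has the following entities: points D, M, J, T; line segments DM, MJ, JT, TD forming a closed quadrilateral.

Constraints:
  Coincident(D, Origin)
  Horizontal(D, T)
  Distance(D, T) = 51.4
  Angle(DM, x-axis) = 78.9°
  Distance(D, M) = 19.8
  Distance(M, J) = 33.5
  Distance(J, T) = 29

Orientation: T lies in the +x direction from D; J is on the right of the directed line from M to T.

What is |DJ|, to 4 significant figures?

24.68

Checks: |MJ| = 33.50 ✓; |JT| = 29.00 ✓.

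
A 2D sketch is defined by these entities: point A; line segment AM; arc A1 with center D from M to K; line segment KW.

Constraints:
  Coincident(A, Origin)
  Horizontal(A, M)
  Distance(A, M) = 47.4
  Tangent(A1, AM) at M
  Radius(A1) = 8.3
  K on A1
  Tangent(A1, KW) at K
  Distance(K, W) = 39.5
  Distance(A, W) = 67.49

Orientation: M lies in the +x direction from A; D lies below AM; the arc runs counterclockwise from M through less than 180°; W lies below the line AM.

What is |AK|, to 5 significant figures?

40.476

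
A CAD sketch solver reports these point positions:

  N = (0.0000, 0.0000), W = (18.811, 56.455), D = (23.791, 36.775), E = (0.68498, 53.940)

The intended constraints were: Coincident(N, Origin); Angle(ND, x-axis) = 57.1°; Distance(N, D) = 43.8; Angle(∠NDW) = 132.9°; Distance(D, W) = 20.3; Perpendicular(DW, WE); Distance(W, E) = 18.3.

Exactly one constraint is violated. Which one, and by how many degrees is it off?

Perpendicular(DW, WE) — off by 6.30°.

N = (0.00, 0.00) ✓; ND at 57.10° ✓; |ND| = 43.80 ✓; ∠NDW = 132.9° ✓; |DW| = 20.30 ✓; ∠(DW, WE) = 83.70° ✗; |WE| = 18.30 ✓.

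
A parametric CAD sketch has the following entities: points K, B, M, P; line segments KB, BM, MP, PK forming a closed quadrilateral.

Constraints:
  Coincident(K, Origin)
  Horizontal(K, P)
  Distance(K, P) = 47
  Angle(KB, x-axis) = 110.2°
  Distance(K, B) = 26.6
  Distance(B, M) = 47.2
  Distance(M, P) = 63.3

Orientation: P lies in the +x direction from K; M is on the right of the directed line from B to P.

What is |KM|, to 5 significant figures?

25.323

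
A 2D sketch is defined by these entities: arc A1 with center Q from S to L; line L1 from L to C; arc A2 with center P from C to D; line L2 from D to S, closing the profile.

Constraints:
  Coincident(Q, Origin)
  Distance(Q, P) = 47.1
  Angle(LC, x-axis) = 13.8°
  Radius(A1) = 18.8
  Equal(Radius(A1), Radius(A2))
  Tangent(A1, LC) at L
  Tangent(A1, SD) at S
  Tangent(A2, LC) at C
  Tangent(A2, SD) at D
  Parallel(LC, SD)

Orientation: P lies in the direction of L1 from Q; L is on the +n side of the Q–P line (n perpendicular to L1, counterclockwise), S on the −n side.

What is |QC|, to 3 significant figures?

50.7

The slot axis is L1's direction at 13.8°, so u = (cos 13.8°, sin 13.8°) = (0.971, 0.239) and n = (−sin 13.8°, cos 13.8°) = (-0.239, 0.971). Q is at the origin and P lies 47.1 along u from Q, so P = 47.1·u = (45.7, 11.2). Tangency of A1 to both parallel lines with radius 18.8 puts L and S at Q ± 18.8·n: L = (-4.48, 18.3), S = (4.48, -18.3). Equal radii place C and D the same way about P: C = P + 18.8·n = (41.3, 29.5), D = P − 18.8·n = (50.2, -7.02). Then |QC| = |C − Q| = 50.7.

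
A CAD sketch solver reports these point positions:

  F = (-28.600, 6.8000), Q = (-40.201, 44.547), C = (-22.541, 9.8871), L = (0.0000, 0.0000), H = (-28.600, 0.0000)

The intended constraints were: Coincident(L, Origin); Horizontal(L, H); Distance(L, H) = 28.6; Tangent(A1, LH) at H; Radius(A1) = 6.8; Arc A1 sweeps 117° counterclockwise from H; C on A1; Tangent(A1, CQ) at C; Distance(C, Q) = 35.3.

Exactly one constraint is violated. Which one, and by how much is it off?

Distance(C, Q) = 35.3 — off by 3.60.

L = (0.00, 0.00) ✓; L.y = 0.00, H.y = 0.00 ✓; |LH| = 28.60 ✓; ∠(FH, HL) = 90.00° ✓; |FH| = 6.800 ✓; bearing(F→C) − bearing(F→H) = 117.0° ✓; |FC| = 6.800 ✓; ∠(FC, CQ) = 90.00° ✓; |CQ| = 38.90 ✗.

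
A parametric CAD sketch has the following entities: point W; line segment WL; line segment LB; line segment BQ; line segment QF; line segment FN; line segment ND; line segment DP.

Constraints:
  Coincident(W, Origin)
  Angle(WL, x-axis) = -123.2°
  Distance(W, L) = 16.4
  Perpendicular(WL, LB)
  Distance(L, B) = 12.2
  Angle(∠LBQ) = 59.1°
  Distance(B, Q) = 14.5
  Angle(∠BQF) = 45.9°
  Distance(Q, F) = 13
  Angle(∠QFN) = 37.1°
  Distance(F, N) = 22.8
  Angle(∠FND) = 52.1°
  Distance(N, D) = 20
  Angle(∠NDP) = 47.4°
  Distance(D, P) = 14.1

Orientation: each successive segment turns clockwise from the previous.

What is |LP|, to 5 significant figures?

9.2594

∠FND = 52.1° gives ND at -19.000° from the x-axis; with |ND| = 20.0, D = (1.3197, 2.0007). ∠NDP = 47.4° gives DP at -151.60° from the x-axis; with |DP| = 14.1, P = (-11.083, -4.7056). Then |LP| = |P − L| = 9.2594.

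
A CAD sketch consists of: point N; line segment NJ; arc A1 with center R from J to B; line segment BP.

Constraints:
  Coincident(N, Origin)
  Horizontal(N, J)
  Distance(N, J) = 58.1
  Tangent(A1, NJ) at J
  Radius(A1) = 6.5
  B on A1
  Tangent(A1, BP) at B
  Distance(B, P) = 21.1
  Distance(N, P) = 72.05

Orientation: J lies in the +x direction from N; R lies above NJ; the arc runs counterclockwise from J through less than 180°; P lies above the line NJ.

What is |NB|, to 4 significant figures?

64.82

Checks: |RB| = 6.500 ✓; ∠(RB, BP) = 90.00° ✓; |BP| = 21.10 ✓; |NP| = 72.05 ✓.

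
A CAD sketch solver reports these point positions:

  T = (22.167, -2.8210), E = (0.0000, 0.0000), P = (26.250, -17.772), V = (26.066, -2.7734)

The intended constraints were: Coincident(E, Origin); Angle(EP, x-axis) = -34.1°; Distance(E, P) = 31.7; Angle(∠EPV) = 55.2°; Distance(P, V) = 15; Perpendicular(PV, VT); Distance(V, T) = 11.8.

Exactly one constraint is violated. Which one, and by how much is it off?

Distance(V, T) = 11.8 — off by 7.90.

E = (0.00, 0.00) ✓; EP at -34.10° ✓; |EP| = 31.70 ✓; ∠EPV = 55.20° ✓; |PV| = 15.00 ✓; ∠(PV, VT) = 90.00° ✓; |VT| = 3.899 ✗.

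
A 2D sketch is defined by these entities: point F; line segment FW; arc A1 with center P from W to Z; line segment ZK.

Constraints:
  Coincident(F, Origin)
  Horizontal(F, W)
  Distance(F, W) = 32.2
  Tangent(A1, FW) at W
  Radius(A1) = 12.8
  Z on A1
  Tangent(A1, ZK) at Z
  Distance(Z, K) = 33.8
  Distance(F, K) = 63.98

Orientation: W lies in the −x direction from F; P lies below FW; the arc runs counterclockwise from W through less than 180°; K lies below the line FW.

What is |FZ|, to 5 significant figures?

46.962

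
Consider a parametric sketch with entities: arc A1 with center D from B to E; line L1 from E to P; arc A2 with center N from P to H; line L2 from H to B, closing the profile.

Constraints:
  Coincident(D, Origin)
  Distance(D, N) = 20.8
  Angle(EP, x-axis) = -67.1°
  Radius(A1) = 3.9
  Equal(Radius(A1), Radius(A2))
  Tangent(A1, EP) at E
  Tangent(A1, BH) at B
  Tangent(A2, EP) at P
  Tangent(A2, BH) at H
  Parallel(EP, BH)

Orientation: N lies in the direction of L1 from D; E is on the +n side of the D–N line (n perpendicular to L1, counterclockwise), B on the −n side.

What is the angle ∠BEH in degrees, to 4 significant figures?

69.44°

The slot axis is L1's direction at -67.1°, so u = (cos -67.1°, sin -67.1°) = (0.3891, -0.9212) and n = (−sin -67.1°, cos -67.1°) = (0.9212, 0.3891). D is at the origin and N lies 20.8 along u from D, so N = 20.8·u = (8.094, -19.16). Tangency of A1 to both parallel lines with radius 3.9 puts E and B at D ± 3.9·n: E = (3.593, 1.518), B = (-3.593, -1.518). Equal radii place P and H the same way about N: P = N + 3.9·n = (11.69, -17.64), H = N − 3.9·n = (4.501, -20.68). Then cos ∠BEH = EB·EH / (|EB||EH|), giving 69.44°.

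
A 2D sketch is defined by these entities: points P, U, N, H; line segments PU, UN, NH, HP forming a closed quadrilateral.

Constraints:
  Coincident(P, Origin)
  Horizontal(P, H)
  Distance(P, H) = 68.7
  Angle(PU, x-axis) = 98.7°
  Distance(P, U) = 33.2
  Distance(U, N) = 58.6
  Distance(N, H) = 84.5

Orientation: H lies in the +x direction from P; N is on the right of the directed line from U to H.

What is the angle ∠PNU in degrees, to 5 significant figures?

18.382°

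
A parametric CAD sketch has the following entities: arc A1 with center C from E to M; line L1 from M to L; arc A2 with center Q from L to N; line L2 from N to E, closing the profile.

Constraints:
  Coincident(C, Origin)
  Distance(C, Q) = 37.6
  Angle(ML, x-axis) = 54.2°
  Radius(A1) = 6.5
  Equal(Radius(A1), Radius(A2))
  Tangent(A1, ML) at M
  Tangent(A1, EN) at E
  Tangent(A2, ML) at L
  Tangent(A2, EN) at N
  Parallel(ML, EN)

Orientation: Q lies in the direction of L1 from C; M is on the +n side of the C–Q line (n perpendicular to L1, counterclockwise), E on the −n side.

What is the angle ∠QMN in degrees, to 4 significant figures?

9.265°

The slot axis is L1's direction at 54.2°, so u = (cos 54.2°, sin 54.2°) = (0.5850, 0.8111) and n = (−sin 54.2°, cos 54.2°) = (-0.8111, 0.5850). C is at the origin and Q lies 37.6 along u from C, so Q = 37.6·u = (21.99, 30.50). Tangency of A1 to both parallel lines with radius 6.5 puts M and E at C ± 6.5·n: M = (-5.272, 3.802), E = (5.272, -3.802). Equal radii place L and N the same way about Q: L = Q + 6.5·n = (16.72, 34.30), N = Q − 6.5·n = (27.27, 26.69). Then cos ∠QMN = MQ·MN / (|MQ||MN|), giving 9.265°.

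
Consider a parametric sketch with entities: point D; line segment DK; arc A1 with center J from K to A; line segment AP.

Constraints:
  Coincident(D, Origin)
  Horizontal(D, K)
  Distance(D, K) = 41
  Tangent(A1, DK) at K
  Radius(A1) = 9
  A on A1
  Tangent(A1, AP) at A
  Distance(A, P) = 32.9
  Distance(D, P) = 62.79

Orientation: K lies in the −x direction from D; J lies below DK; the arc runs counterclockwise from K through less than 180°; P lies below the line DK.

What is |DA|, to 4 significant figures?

50.94

D is at the origin; DK is horizontal with |DK| = 41.0 and K on the −x side, so K = (-41.00, 0.000). Tangency of A1 to DK means the radius JK is perpendicular to DK, so J = K + (0, -9) = (-41.00, -9.000). Since JA ⟂ AP (tangency), |JP| = √(9.0² + 32.9²) = 34.11 regardless of where A sits on A1. So P lies on both circle(D, 62.79) and circle(J, 34.11); the below-DK intersection is P = (-46.00, -42.74). A is the foot of the tangent from P: A = (-49.94, -10.08).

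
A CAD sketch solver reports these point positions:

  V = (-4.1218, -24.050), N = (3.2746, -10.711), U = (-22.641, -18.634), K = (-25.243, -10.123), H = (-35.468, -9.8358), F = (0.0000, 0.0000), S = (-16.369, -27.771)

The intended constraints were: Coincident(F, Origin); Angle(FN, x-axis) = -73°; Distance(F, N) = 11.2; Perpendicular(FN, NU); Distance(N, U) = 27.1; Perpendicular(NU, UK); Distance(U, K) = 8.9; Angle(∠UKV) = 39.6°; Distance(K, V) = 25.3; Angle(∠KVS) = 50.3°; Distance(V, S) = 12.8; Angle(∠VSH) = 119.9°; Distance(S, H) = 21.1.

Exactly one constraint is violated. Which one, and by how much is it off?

Distance(S, H) = 21.1 — off by 5.10.

F = (0.00, 0.00) ✓; FN at -73.00° ✓; |FN| = 11.20 ✓; ∠(FN, NU) = 90.00° ✓; |NU| = 27.10 ✓; ∠(NU, UK) = 90.00° ✓; |UK| = 8.900 ✓; ∠UKV = 39.60° ✓; |KV| = 25.30 ✓; ∠KVS = 50.30° ✓; |VS| = 12.80 ✓; ∠VSH = 119.9° ✓; |SH| = 26.20 ✗.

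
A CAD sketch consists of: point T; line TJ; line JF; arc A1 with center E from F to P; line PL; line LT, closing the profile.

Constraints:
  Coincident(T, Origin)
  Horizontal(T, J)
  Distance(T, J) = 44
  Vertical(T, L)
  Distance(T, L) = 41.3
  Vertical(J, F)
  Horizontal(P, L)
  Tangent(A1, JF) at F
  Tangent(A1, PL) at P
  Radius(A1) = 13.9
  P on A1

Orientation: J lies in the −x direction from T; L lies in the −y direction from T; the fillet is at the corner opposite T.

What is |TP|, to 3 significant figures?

51.1

The virtual corner opposite T is at (-44.0, -41.3). Tangency of A1 to JF means the radius EF is perpendicular to JF and tangency of A1 to PL means the radius EP is perpendicular to PL, with radius 13.9, so the center E sits 13.9 in from both sides at E = (-30.1, -27.4). That places the tangent points at F = (-44.0, -27.4) on JF and P = (-30.1, -41.3) on PL. Then |TP| = |P − T| = 51.1.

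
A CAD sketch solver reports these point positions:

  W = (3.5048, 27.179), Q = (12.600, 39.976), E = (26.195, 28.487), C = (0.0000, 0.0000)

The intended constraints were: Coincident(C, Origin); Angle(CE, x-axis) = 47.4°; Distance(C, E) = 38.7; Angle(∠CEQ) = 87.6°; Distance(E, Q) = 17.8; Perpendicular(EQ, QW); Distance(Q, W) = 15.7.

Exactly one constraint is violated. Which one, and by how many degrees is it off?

Perpendicular(EQ, QW) — off by 4.80°.

C = (0.00, 0.00) ✓; CE at 47.40° ✓; |CE| = 38.70 ✓; ∠CEQ = 87.60° ✓; |EQ| = 17.80 ✓; ∠(EQ, QW) = 94.80° ✗; |QW| = 15.70 ✓.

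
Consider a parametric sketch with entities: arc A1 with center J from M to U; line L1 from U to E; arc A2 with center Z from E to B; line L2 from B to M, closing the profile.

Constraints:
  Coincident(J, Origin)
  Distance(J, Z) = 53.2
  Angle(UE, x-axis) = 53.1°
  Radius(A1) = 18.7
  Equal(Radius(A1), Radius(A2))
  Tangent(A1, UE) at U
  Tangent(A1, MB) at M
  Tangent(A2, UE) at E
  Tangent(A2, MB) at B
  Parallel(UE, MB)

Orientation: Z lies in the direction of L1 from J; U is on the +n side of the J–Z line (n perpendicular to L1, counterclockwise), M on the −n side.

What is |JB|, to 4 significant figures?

56.39

Tangency of A1 to both parallel lines with radius 18.7 puts U and M at J ± 18.7·n: U = (-14.95, 11.23), M = (14.95, -11.23). Equal radii place E and B the same way about Z: E = Z + 18.7·n = (16.99, 53.77), B = Z − 18.7·n = (46.90, 31.32). Then |JB| = |B − J| = 56.39.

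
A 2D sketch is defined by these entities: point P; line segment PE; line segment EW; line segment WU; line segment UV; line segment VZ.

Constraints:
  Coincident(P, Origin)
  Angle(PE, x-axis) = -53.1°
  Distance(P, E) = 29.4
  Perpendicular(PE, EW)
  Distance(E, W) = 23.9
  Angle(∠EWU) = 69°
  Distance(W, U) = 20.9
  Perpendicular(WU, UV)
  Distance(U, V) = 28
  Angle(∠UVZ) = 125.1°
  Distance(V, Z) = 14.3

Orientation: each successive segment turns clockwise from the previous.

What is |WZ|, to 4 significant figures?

37.37

P is at the origin; PE runs at -53.1° with length 29.4, so E = (17.65, -23.51). PE ⟂ EW, so EW runs at -143.1°; with |EW| = 23.9, W = (-1.460, -37.86). ∠EWU = 69.0° gives WU at 105.9° from the x-axis; with |WU| = 20.9, U = (-7.186, -17.76). WU ⟂ UV, so UV runs at 15.90°; with |UV| = 28.0, V = (19.74, -10.09). ∠UVZ = 125.1° gives VZ at -39.00° from the x-axis; with |VZ| = 14.3, Z = (30.86, -19.09). Then |WZ| = |Z − W| = 37.37.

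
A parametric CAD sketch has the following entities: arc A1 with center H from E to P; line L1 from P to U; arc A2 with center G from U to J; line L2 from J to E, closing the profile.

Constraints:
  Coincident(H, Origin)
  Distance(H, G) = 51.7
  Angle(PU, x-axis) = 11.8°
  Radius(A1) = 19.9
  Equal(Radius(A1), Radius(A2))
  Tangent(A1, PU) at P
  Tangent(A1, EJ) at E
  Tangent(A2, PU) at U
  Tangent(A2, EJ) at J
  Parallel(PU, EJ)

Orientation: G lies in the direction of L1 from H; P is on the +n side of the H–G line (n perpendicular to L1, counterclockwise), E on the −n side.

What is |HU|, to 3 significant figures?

55.4

The slot axis is L1's direction at 11.8°, so u = (cos 11.8°, sin 11.8°) = (0.979, 0.204) and n = (−sin 11.8°, cos 11.8°) = (-0.204, 0.979). H is at the origin and G lies 51.7 along u from H, so G = 51.7·u = (50.6, 10.6). Tangency of A1 to both parallel lines with radius 19.9 puts P and E at H ± 19.9·n: P = (-4.07, 19.5), E = (4.07, -19.5). Equal radii place U and J the same way about G: U = G + 19.9·n = (46.5, 30.1), J = G − 19.9·n = (54.7, -8.91). Then |HU| = |U − H| = 55.4.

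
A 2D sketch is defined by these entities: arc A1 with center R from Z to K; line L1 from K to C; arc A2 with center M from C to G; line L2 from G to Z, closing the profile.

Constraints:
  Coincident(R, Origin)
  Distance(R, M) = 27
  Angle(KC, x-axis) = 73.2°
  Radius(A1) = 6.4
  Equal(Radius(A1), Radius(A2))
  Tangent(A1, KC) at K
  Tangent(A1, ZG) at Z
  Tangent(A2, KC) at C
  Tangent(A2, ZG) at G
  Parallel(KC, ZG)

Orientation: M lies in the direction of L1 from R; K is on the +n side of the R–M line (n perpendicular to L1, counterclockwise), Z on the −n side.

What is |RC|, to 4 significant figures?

27.75

The slot axis is L1's direction at 73.2°, so u = (cos 73.2°, sin 73.2°) = (0.2890, 0.9573) and n = (−sin 73.2°, cos 73.2°) = (-0.9573, 0.2890). R is at the origin and M lies 27.0 along u from R, so M = 27.0·u = (7.804, 25.85). Tangency of A1 to both parallel lines with radius 6.4 puts K and Z at R ± 6.4·n: K = (-6.127, 1.850), Z = (6.127, -1.850). Equal radii place C and G the same way about M: C = M + 6.4·n = (1.677, 27.70), G = M − 6.4·n = (13.93, 24.00). Then |RC| = |C − R| = 27.75.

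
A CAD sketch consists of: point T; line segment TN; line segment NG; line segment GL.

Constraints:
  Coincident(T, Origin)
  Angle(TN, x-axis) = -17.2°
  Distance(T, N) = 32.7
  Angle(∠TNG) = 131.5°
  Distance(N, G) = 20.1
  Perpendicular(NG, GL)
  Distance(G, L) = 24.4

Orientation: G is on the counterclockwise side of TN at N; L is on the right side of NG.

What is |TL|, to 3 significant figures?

64.3

T is at the origin; TN runs at -17.2° with length 32.7, so N = 32.7·(cos -17.2°, sin -17.2°) = (31.2, -9.67). ∠TNG = 131.5°, so NG runs at -17.2° + (180° − 131.5°) = 31.3° from the x-axis; with |NG| = 20.1, G = N + 20.1·(cos 31.3°, sin 31.3°) = (48.4, 0.773). NG ⟂ GL; with |GL| = 24.4 on the right of NG, L = G + 24.4·(0.520, -0.854) = (61.1, -20.1). Then |TL| = |L − T| = 64.3.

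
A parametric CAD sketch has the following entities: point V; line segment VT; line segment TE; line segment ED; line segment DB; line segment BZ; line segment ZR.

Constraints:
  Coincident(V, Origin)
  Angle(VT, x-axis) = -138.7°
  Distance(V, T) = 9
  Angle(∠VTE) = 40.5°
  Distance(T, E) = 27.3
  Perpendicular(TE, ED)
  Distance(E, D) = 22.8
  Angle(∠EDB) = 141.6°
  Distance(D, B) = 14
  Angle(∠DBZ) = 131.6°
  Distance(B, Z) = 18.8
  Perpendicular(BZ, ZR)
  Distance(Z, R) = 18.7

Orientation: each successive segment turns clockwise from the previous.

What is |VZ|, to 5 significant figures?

29.812

V is at the origin; VT runs at -138.7° with length 9.0, so T = (-6.7614, -5.9400). ∠VTE = 40.5° gives TE at 81.800° from the x-axis; with |TE| = 27.3, E = (-2.8676, 21.081). TE is perpendicular to ED, so ED runs at -8.2000°; with |ED| = 22.8, D = (19.699, 17.829). ∠EDB = 141.6° gives DB at -46.600° from the x-axis; with |DB| = 14.0, B = (29.319, 7.6569). ∠DBZ = 131.6° gives BZ at -95.000° from the x-axis; with |BZ| = 18.8, Z = (27.680, -11.072). Then |VZ| = |Z − V| = 29.812.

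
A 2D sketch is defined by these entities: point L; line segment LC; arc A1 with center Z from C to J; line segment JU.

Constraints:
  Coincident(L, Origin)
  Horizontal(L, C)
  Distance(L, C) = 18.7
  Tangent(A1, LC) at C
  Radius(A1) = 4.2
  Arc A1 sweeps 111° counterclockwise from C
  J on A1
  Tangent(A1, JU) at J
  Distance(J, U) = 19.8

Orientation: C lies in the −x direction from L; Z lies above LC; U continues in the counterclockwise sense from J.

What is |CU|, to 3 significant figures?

24.4

L is at the origin; LC is horizontal with |LC| = 18.7 and C on the −x side, so C = (-18.7, 0.00). A1 meets LC tangentially, so ZC is at right angles to LC, so Z = C + (0, 4.2) = (-18.7, 4.20). On A1, C sits at bearing -90° from Z; a 111° counterclockwise sweep puts J at bearing 21°, so J = Z + 4.2·(cos 21°, sin 21°) = (-14.8, 5.71). A1 meets JU tangentially, so ZJ is at right angles to JU, so JU runs along (−sin 21°, cos 21°); with |JU| = 19.8, U = (-21.9, 24.2). Then |CU| = |U − C| = 24.4.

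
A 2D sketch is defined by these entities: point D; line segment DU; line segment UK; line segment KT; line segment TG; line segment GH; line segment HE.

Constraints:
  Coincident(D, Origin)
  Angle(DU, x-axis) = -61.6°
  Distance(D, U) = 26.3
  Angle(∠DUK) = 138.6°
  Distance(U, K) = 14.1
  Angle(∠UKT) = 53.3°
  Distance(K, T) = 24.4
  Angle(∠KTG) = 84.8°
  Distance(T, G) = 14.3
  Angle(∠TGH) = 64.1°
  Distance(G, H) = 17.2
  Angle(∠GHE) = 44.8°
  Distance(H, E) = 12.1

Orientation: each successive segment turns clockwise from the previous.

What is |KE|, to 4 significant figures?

20.29

D is at the origin; DU runs at -61.6° with length 26.3, so U = (12.51, -23.13). ∠DUK = 138.6° gives UK at -103.0° from the x-axis; with |UK| = 14.1, K = (9.337, -36.87). ∠UKT = 53.3° gives KT at 130.3° from the x-axis; with |KT| = 24.4, T = (-6.445, -18.26). ∠KTG = 84.8° gives TG at 35.10° from the x-axis; with |TG| = 14.3, G = (5.255, -10.04). ∠TGH = 64.1° gives GH at -80.80° from the x-axis; with |GH| = 17.2, H = (8.005, -27.02). ∠GHE = 44.8° gives HE at 144.0° from the x-axis; with |HE| = 12.1, E = (-1.784, -19.91). Then |KE| = |E − K| = 20.29.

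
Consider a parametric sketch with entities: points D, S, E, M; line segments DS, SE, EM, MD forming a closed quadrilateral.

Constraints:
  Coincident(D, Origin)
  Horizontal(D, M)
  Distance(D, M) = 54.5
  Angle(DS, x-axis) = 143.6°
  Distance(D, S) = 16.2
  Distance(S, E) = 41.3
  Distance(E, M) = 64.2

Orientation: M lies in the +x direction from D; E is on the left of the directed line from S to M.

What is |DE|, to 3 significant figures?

45.6

Checks: |SE| = 41.30 ✓; |EM| = 64.20 ✓.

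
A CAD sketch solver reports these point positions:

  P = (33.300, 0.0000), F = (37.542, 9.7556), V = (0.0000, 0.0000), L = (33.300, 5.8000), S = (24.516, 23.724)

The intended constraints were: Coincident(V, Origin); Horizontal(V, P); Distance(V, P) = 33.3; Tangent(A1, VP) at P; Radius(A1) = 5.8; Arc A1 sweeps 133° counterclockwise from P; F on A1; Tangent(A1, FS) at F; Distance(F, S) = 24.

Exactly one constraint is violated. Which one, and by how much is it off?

Distance(F, S) = 24 — off by 4.90.

V = (0.00, 0.00) ✓; V.y = 0.00, P.y = 0.00 ✓; |VP| = 33.30 ✓; ∠(LP, PV) = 90.00° ✓; |LP| = 5.800 ✓; bearing(L→F) − bearing(L→P) = 133.0° ✓; |LF| = 5.800 ✓; ∠(LF, FS) = 90.00° ✓; |FS| = 19.10 ✗.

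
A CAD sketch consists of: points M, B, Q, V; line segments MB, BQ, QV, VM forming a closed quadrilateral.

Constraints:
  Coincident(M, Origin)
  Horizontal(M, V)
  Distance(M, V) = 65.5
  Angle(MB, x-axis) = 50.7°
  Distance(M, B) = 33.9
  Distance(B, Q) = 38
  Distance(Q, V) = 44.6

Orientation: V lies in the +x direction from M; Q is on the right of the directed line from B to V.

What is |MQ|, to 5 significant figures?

25.364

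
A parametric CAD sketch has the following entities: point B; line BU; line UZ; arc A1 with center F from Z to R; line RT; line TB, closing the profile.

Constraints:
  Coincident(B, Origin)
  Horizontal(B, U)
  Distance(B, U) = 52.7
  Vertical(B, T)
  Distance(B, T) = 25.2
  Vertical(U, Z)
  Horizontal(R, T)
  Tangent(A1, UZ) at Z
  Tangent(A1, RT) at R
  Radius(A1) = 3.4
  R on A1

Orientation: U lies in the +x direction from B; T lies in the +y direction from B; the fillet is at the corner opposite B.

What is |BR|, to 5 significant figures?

55.367

B is at the origin; B and U share the same y with |BU| = 52.7 and U on the +x side, so U = (52.700, 0.0000). BT is vertical with |BT| = 25.2 and T on the +y side, so T = (0.0000, 25.200). The virtual corner opposite B is at (52.700, 25.200). Since A1 is tangent to UZ there, FZ ⟂ UZ and since A1 is tangent to RT there, FR ⟂ RT, with radius 3.4, so the center F sits 3.4 in from both sides at F = (49.300, 21.800). That places the tangent points at Z = (52.700, 21.800) on UZ and R = (49.300, 25.200) on RT. Then |BR| = |R − B| = 55.367.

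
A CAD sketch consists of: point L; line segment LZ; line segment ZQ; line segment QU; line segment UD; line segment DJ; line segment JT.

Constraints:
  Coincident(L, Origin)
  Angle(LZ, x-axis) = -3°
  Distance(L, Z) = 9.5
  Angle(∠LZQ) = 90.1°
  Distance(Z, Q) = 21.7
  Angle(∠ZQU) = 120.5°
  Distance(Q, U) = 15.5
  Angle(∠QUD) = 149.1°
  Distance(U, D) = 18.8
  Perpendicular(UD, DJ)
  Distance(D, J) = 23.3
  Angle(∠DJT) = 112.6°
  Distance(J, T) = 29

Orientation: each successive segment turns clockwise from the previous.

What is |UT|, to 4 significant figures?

35.36

L is at the origin; LZ runs at -3.0° with length 9.5, so Z = (9.487, -0.4972). ∠LZQ = 90.1° gives ZQ at -92.90° from the x-axis; with |ZQ| = 21.7, Q = (8.389, -22.17). ∠ZQU = 120.5° gives QU at -152.4° from the x-axis; with |QU| = 15.5, U = (-5.347, -29.35). ∠QUD = 149.1° gives UD at 176.7° from the x-axis; with |UD| = 18.8, D = (-24.12, -28.27). UD is perpendicular to DJ, so DJ runs at 86.70°; with |DJ| = 23.3, J = (-22.77, -5.007). ∠DJT = 112.6° gives JT at 19.30° from the x-axis; with |JT| = 29.0, T = (4.596, 4.578). Then |UT| = |T − U| = 35.36.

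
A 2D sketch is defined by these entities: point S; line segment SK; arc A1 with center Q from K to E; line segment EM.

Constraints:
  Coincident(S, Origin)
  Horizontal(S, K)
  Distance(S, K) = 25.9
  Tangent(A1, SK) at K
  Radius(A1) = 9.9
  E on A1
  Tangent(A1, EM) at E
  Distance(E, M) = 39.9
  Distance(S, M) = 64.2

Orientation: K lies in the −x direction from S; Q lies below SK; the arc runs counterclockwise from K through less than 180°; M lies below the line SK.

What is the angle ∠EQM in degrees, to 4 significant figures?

76.07°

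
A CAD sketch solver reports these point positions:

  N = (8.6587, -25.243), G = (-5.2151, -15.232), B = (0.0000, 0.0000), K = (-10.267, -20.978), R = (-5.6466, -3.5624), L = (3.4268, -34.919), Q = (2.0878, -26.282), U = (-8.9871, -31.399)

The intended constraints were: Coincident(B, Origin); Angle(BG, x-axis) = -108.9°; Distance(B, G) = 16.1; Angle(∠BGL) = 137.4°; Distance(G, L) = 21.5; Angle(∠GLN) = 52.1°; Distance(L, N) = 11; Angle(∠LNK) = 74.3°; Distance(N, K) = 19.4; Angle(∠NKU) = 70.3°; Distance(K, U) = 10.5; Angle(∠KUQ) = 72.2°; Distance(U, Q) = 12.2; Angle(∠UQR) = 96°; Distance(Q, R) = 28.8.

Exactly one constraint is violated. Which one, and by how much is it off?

Distance(Q, R) = 28.8 — off by 4.80.

B = (0.00, 0.00) ✓; BG at -108.9° ✓; |BG| = 16.10 ✓; ∠BGL = 137.4° ✓; |GL| = 21.50 ✓; ∠GLN = 52.10° ✓; |LN| = 11.00 ✓; ∠LNK = 74.30° ✓; |NK| = 19.40 ✓; ∠NKU = 70.30° ✓; |KU| = 10.50 ✓; ∠KUQ = 72.20° ✓; |UQ| = 12.20 ✓; ∠UQR = 96.00° ✓; |QR| = 24.00 ✗.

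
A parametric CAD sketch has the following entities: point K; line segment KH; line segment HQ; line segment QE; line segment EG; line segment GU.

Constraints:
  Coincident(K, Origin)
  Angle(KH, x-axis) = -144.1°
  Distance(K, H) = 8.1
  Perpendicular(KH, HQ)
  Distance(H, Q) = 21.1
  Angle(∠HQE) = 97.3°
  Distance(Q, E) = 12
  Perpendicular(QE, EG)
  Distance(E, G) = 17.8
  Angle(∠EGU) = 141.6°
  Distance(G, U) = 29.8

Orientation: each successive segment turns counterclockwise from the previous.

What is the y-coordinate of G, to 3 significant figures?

-0.469

K is at the origin; KH runs at -144.1° with length 8.1, so H = (-6.56, -4.75). The perpendicularity gives HQ at right angles to KH, so HQ runs at -54.1°; with |HQ| = 21.1, Q = (5.81, -21.8). ∠HQE = 97.3° gives QE at 28.6° from the x-axis; with |QE| = 12.0, E = (16.3, -16.1). QE ⟂ EG, so EG runs at 119°; with |EG| = 17.8, G = (7.83, -0.469). So G.y = -0.469.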